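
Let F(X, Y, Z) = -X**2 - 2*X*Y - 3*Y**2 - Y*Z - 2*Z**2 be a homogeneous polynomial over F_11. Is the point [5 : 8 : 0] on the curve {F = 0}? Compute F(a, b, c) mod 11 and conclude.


F(5,8,0) ≡ 0 (mod 11); P is on the curve.

Evaluate F(5, 8, 0) term-by-term (mod 11).
  -X**2 ↦ -1·25·1·1 = -25
  -2*X*Y ↦ -2·5·8·1 = -80
  -3*Y**2 ↦ -3·1·64·1 = -192
  -Y*Z ↦ -1·1·8·0 = 0
  -2*Z**2 ↦ -2·1·1·0 = 0
Sum: F(5, 8, 0) = (-25) + (-80) + (-192) + (0) + (0) = -297.
Reducing mod 11: -297 ≡ 0 (mod 11).
Since F(a, b, c) ≡ 0 (mod 11), P lies on the curve.


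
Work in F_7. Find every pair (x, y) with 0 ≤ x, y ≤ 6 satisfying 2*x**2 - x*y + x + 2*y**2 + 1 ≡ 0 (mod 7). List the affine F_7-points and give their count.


Affine F_7-points: {(1, 5), (1, 6), (2, 4), (3, 1), (3, 4), (4, 1), (5, 0), (5, 6)}; count = 8.

For each of the 49 pairs (x, y) ∈ F_7², evaluate f(x, y) mod 7. Record the zeros.
  x = 0: [0↦1, 1↦3, 2↦2, 3↦5, 4↦5, 5↦2, 6↦3]  zeros at y ∈ ∅
  x = 1: [0↦4, 1↦5, 2↦3, 3↦5, 4↦4, 5↦0, 6↦0]  zeros at y ∈ {5, 6}
  x = 2: [0↦4, 1↦4, 2↦1, 3↦2, 4↦0, 5↦2, 6↦1]  zeros at y ∈ {4}
  x = 3: [0↦1, 1↦0, 2↦3, 3↦3, 4↦0, 5↦1, 6↦6]  zeros at y ∈ {1, 4}
  x = 4: [0↦2, 1↦0, 2↦2, 3↦1, 4↦4, 5↦4, 6↦1]  zeros at y ∈ {1}
  x = 5: [0↦0, 1↦4, 2↦5, 3↦3, 4↦5, 5↦4, 6↦0]  zeros at y ∈ {0, 6}
  x = 6: [0↦2, 1↦5, 2↦5, 3↦2, 4↦3, 5↦1, 6↦3]  zeros at y ∈ ∅
Collecting zeros: affine points = {(1, 5), (1, 6), (2, 4), (3, 1), (3, 4), (4, 1), (5, 0), (5, 6)}.
Total count |C(F_7)_aff| = 8.


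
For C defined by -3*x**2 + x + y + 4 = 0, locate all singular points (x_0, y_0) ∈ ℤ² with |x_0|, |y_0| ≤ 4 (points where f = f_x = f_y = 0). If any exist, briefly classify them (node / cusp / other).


No singular points in the scanned grid; C is smooth there.

Compute partial derivatives:
  f_x = 1 - 6*x.
  f_y = 1.
f_y = 1 is a nonzero constant, so f_y never vanishes: no point (x, y) can satisfy f = f_x = f_y = 0. In particular no (x, y) ∈ {−4, ..., 4}² is singular; the curve is smooth.


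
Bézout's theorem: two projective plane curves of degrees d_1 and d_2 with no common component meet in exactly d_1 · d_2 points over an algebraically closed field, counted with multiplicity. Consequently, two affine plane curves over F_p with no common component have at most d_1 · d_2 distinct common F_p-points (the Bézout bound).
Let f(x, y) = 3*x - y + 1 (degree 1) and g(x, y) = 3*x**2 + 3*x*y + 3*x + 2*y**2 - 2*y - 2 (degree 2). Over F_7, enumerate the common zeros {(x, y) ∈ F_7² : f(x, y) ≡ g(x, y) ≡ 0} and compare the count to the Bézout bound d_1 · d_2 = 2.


Common zeros: ∅; count = 0; Bézout bound = 2.

deg(f) = 1, deg(g) = 2, so Bézout bound = 2.
Scan x ∈ F_7. For each x, list the y ∈ F_7 with f(x, y) ≡ 0 and those with g(x, y) ≡ 0 (mod 7); the common zeros in that column are the intersection.
  x = 0: f ≡ 0 at y ∈ {1}; g ≡ 0 at y ∈ ∅; common: ∅.
  x = 1: f ≡ 0 at y ∈ {4}; g ≡ 0 at y ∈ {1, 2}; common: ∅.
  x = 2: f ≡ 0 at y ∈ {0}; g ≡ 0 at y ∈ {6}; common: ∅.
  x = 3: f ≡ 0 at y ∈ {3}; g ≡ 0 at y ∈ {2, 5}; common: ∅.
  x = 4: f ≡ 0 at y ∈ {6}; g ≡ 0 at y ∈ {1}; common: ∅.
  x = 5: f ≡ 0 at y ∈ {2}; g ≡ 0 at y ∈ {5, 6}; common: ∅.
  x = 6: f ≡ 0 at y ∈ {5}; g ≡ 0 at y ∈ ∅; common: ∅.
Collecting: common zeros = ∅, so the count is 0.
Comparison with the Bézout bound: 0 ≤ 2 = deg(f)·deg(g), as expected for curves with no common component (the affine F_7-count falls short of the bound because intersections may lie at infinity, over extension fields, or carry multiplicity).


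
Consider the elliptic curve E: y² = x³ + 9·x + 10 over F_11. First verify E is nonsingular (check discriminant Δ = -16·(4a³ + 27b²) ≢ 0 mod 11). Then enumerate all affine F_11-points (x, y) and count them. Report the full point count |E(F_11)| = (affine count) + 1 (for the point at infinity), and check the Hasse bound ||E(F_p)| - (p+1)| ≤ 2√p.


Affine points = {(1, 3), (1, 8), (2, 5), (2, 6), (3, 3), (3, 8), (4, 0), (5, 2), (5, 9), (6, 4), (6, 7), (7, 3), (7, 8), (8, 0), (10, 0)}; affine count = 15; |E(F_11)| = 16.

Discriminant check: Δ ∝ 4a³ + 27b² = 4·9³ + 27·10² = 4·729 + 27·100 ≡ 6 (mod 11). Nonzero ⇒ E is nonsingular.
For each x ∈ F_11, compute rhs = x³ + 9·x + 10 mod 11, then count y ∈ F_11 with y² ≡ rhs.
  x = 0: rhs = 10, matching y values: none (0 points).
  x = 1: rhs = 9, matching y values: 3, 8 (2 points).
  x = 2: rhs = 3, matching y values: 5, 6 (2 points).
  x = 3: rhs = 9, matching y values: 3, 8 (2 points).
  x = 4: rhs = 0, matching y values: 0 (1 points).
  x = 5: rhs = 4, matching y values: 2, 9 (2 points).
  x = 6: rhs = 5, matching y values: 4, 7 (2 points).
  x = 7: rhs = 9, matching y values: 3, 8 (2 points).
  x = 8: rhs = 0, matching y values: 0 (1 points).
  x = 9: rhs = 6, matching y values: none (0 points).
  x = 10: rhs = 0, matching y values: 0 (1 points).
Total affine count: 15.
Full point count |E(F_11)| = 15 + 1 = 16.
Hasse bound: |16 − (11+1)| = |4| = 4 ≤ 2√11 ≈ 6.6332 ✓.


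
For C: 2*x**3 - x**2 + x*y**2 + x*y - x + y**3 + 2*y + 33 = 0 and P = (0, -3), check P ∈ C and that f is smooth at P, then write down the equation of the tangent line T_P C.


Tangent line at P: 5*x + 29*y + 87 = 0.

Step 1: f(0, -3) = 0, so P lies on C.
Step 2: partial derivatives
  f_x(x, y) = 6*x**2 - 2*x + y**2 + y - 1, f_y(x, y) = 2*x*y + x + 3*y**2 + 2.
  f_x(P) = 5, f_y(P) = 29 (gradient nonzero, so P is smooth).
Step 3: tangent line at P: 5·(x − 0) + 29·(y − -3) = 0.
Expanding: 5*x + 29*y + 87 = 0.


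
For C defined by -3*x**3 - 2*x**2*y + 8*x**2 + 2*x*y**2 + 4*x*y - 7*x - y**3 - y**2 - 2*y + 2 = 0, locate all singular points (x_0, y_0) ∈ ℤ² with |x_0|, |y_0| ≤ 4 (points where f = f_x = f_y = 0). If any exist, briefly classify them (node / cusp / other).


Singular points: {(1, 0)}; classification: node.

Compute partial derivatives:
  f_x = -9*x**2 - 4*x*y + 16*x + 2*y**2 + 4*y - 7.
  f_y = -2*x**2 + 4*x*y + 4*x - 3*y**2 - 2*y - 2.
Scan x_0 ∈ {−4, ..., 4}. For each x_0, f_y(x_0, y) is a polynomial in y; find its integer roots y ∈ {−4, ..., 4}, then test f_x and f at those candidates.
  x = -4: f_y(-4, y) = -3*y**2 - 18*y - 50; no integer root y with |y| ≤ 4.
  x = -3: f_y(-3, y) = -3*y**2 - 14*y - 32; no integer root y with |y| ≤ 4.
  x = -2: f_y(-2, y) = -3*y**2 - 10*y - 18; no integer root y with |y| ≤ 4.
  x = -1: f_y(-1, y) = -3*y**2 - 6*y - 8; no integer root y with |y| ≤ 4.
  x = 0: f_y(0, y) = -3*y**2 - 2*y - 2; no integer root y with |y| ≤ 4.
  x = 1: f_y(1, y) = -3*y**2 + 2*y; vanishes at y ∈ {0}. (1, 0): f_x = 0, f = 0 — SINGULAR.
  x = 2: f_y(2, y) = -3*y**2 + 6*y - 2; no integer root y with |y| ≤ 4.
  x = 3: f_y(3, y) = -3*y**2 + 10*y - 8; vanishes at y ∈ {2}. (3, 2): f_x = -48 ≠ 0.
  x = 4: f_y(4, y) = -3*y**2 + 14*y - 18; no integer root y with |y| ≤ 4.
Only singular point on the grid: (1, 0).
Classify: substitute x = 1 + u, y = 0 + v and expand: f = -3*u**3 - 2*u**2*v - u**2 + 2*u*v**2 - v**3 + v**2.
No constant or linear terms (consistent with a singular point). Quadratic part: -u**2 + v**2. Cubic part: -3*u**3 - 2*u**2*v + 2*u*v**2 - v**3.
The quadratic part v**2 - u**2 = (v − u)(v + u) splits into two distinct linear factors, so there are two distinct tangent lines y − 0 = ±(x − 1) — this is a node (ordinary double point).
Classification: node.


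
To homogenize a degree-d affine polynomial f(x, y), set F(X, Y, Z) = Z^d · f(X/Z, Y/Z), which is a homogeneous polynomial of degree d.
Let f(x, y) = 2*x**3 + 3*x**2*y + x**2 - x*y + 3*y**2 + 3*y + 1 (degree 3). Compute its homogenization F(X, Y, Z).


F(X, Y, Z) = 2*X**3 + 3*X**2*Y + X**2*Z - X*Y*Z + 3*Y**2*Z + 3*Y*Z**2 + Z**3

deg(f) = 3.
Substitute x = X/Z, y = Y/Z into f, then multiply by Z^3.
  monomial 2·x^3·y^0 ↦ 2·X^3·Y^0·Z^0.
  monomial 3·x^2·y^1 ↦ 3·X^2·Y^1·Z^0.
  monomial 1·x^2·y^0 ↦ 1·X^2·Y^0·Z^1.
  monomial -1·x^1·y^1 ↦ -1·X^1·Y^1·Z^1.
  monomial 3·x^0·y^2 ↦ 3·X^0·Y^2·Z^1.
  monomial 3·x^0·y^1 ↦ 3·X^0·Y^1·Z^2.
  monomial 1·x^0·y^0 ↦ 1·X^0·Y^0·Z^3.
Collecting: F(X, Y, Z) = 2*X**3 + 3*X**2*Y + X**2*Z - X*Y*Z + 3*Y**2*Z + 3*Y*Z**2 + Z**3.


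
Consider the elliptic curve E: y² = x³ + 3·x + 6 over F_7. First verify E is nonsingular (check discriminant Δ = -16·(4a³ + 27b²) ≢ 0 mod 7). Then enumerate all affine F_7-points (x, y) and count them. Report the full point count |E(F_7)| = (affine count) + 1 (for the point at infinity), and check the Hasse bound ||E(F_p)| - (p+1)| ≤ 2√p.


Affine points = {(3, 0), (6, 3), (6, 4)}; affine count = 3; |E(F_7)| = 4.

Discriminant check: Δ ∝ 4a³ + 27b² = 4·3³ + 27·6² = 4·27 + 27·36 ≡ 2 (mod 7). Nonzero ⇒ E is nonsingular.
For each x ∈ F_7, compute rhs = x³ + 3·x + 6 mod 7, then count y ∈ F_7 with y² ≡ rhs.
  x = 0: rhs = 6, matching y values: none (0 points).
  x = 1: rhs = 3, matching y values: none (0 points).
  x = 2: rhs = 6, matching y values: none (0 points).
  x = 3: rhs = 0, matching y values: 0 (1 points).
  x = 4: rhs = 5, matching y values: none (0 points).
  x = 5: rhs = 6, matching y values: none (0 points).
  x = 6: rhs = 2, matching y values: 3, 4 (2 points).
Total affine count: 3.
Full point count |E(F_7)| = 3 + 1 = 4.
Hasse bound: |4 − (7+1)| = |-4| = 4 ≤ 2√7 ≈ 5.2915 ✓.


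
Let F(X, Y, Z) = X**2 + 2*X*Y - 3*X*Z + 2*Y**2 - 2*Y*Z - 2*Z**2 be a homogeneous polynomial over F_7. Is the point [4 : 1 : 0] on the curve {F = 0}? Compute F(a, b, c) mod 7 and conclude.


F(4,1,0) ≡ 5 (mod 7); P is NOT on the curve.

Evaluate F(4, 1, 0) term-by-term (mod 7).
  X**2 ↦ 1·16·1·1 = 16
  2*X*Y ↦ 2·4·1·1 = 8
  -3*X*Z ↦ -3·4·1·0 = 0
  2*Y**2 ↦ 2·1·1·1 = 2
  -2*Y*Z ↦ -2·1·1·0 = 0
  -2*Z**2 ↦ -2·1·1·0 = 0
Sum: F(4, 1, 0) = (16) + (8) + (0) + (2) + (0) + (0) = 26.
Reducing mod 7: 26 ≡ 5 (mod 7).
Since F(a, b, c) ≡ 5 ≠ 0 (mod 7), P does NOT lie on the curve.


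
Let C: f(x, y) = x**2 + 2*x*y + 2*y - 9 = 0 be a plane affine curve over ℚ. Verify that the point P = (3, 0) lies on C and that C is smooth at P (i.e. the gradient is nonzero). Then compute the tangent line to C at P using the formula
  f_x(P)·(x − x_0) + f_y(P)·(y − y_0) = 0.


Tangent line at P: 6*x + 8*y - 18 = 0.

Step 1: f(3, 0) = 0, so P lies on C.
Step 2: partial derivatives
  f_x(x, y) = 2*x + 2*y, f_y(x, y) = 2*x + 2.
  f_x(P) = 6, f_y(P) = 8 (gradient nonzero, so P is smooth).
Step 3: tangent line at P: 6·(x − 3) + 8·(y − 0) = 0.
Expanding: 6*x + 8*y - 18 = 0.


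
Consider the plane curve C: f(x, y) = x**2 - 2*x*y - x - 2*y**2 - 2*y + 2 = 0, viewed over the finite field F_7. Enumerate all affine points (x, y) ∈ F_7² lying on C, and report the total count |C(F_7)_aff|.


Affine F_7-points: {(1, 2), (1, 3), (3, 4), (3, 6), (4, 0), (4, 2), (6, 3), (6, 4)}; count = 8.

For each of the 49 pairs (x, y) ∈ F_7², evaluate f(x, y) mod 7. Record the zeros.
  x = 0: [0↦2, 1↦5, 2↦4, 3↦6, 4↦4, 5↦5, 6↦2]  zeros at y ∈ ∅
  x = 1: [0↦2, 1↦3, 2↦0, 3↦0, 4↦3, 5↦2, 6↦4]  zeros at y ∈ {2, 3}
  x = 2: [0↦4, 1↦3, 2↦5, 3↦3, 4↦4, 5↦1, 6↦1]  zeros at y ∈ ∅
  x = 3: [0↦1, 1↦5, 2↦5, 3↦1, 4↦0, 5↦2, 6↦0]  zeros at y ∈ {4, 6}
  x = 4: [0↦0, 1↦2, 2↦0, 3↦1, 4↦5, 5↦5, 6↦1]  zeros at y ∈ {0, 2}
  x = 5: [0↦1, 1↦1, 2↦4, 3↦3, 4↦5, 5↦3, 6↦4]  zeros at y ∈ ∅
  x = 6: [0↦4, 1↦2, 2↦3, 3↦0, 4↦0, 5↦3, 6↦2]  zeros at y ∈ {3, 4}
Collecting zeros: affine points = {(1, 2), (1, 3), (3, 4), (3, 6), (4, 0), (4, 2), (6, 3), (6, 4)}.
Total count |C(F_7)_aff| = 8.


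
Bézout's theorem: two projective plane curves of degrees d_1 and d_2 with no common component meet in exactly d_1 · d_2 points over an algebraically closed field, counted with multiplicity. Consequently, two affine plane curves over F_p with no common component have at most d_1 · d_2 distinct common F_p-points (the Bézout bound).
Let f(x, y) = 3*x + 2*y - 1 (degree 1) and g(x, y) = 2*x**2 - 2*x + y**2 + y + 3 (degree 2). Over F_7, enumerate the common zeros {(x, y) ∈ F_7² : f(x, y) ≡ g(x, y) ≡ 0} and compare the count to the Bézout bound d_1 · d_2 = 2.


Common zeros: ∅; count = 0; Bézout bound = 2.

deg(f) = 1, deg(g) = 2, so Bézout bound = 2.
Scan x ∈ F_7. For each x, list the y ∈ F_7 with f(x, y) ≡ 0 and those with g(x, y) ≡ 0 (mod 7); the common zeros in that column are the intersection.
  x = 0: f ≡ 0 at y ∈ {4}; g ≡ 0 at y ∈ ∅; common: ∅.
  x = 1: f ≡ 0 at y ∈ {6}; g ≡ 0 at y ∈ ∅; common: ∅.
  x = 2: f ≡ 0 at y ∈ {1}; g ≡ 0 at y ∈ {0, 6}; common: ∅.
  x = 3: f ≡ 0 at y ∈ {3}; g ≡ 0 at y ∈ {2, 4}; common: ∅.
  x = 4: f ≡ 0 at y ∈ {5}; g ≡ 0 at y ∈ ∅; common: ∅.
  x = 5: f ≡ 0 at y ∈ {0}; g ≡ 0 at y ∈ {2, 4}; common: ∅.
  x = 6: f ≡ 0 at y ∈ {2}; g ≡ 0 at y ∈ {0, 6}; common: ∅.
Collecting: common zeros = ∅, so the count is 0.
Comparison with the Bézout bound: 0 ≤ 2 = deg(f)·deg(g), as expected for curves with no common component (the affine F_7-count falls short of the bound because intersections may lie at infinity, over extension fields, or carry multiplicity).


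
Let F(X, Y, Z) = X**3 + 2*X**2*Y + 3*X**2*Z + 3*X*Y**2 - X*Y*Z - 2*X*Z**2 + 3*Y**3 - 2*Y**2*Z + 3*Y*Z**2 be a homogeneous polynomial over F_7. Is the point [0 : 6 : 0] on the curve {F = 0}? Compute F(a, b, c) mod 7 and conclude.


F(0,6,0) ≡ 4 (mod 7); P is NOT on the curve.

Evaluate F(0, 6, 0) term-by-term (mod 7).
  X**3 ↦ 1·0·1·1 = 0
  2*X**2*Y ↦ 2·0·6·1 = 0
  3*X**2*Z ↦ 3·0·1·0 = 0
  3*X*Y**2 ↦ 3·0·36·1 = 0
  -X*Y*Z ↦ -1·0·6·0 = 0
  -2*X*Z**2 ↦ -2·0·1·0 = 0
  3*Y**3 ↦ 3·1·216·1 = 648
  -2*Y**2*Z ↦ -2·1·36·0 = 0
  3*Y*Z**2 ↦ 3·1·6·0 = 0
Sum: F(0, 6, 0) = (0) + (0) + (0) + (0) + (0) + (0) + (648) + (0) + (0) = 648.
Reducing mod 7: 648 ≡ 4 (mod 7).
Since F(a, b, c) ≡ 4 ≠ 0 (mod 7), P does NOT lie on the curve.


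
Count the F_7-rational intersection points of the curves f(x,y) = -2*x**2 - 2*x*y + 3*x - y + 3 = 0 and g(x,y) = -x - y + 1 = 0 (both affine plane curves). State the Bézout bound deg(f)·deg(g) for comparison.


Common zeros: {(6, 2)}; count = 1; Bézout bound = 2.

deg(f) = 2, deg(g) = 1, so Bézout bound = 2.
Scan x ∈ F_7. For each x, list the y ∈ F_7 with f(x, y) ≡ 0 and those with g(x, y) ≡ 0 (mod 7); the common zeros in that column are the intersection.
  x = 0: f ≡ 0 at y ∈ {3}; g ≡ 0 at y ∈ {1}; common: ∅.
  x = 1: f ≡ 0 at y ∈ {6}; g ≡ 0 at y ∈ {0}; common: ∅.
  x = 2: f ≡ 0 at y ∈ {3}; g ≡ 0 at y ∈ {6}; common: ∅.
  x = 3: f ≡ 0 at y ∈ ∅; g ≡ 0 at y ∈ {5}; common: ∅.
  x = 4: f ≡ 0 at y ∈ {2}; g ≡ 0 at y ∈ {4}; common: ∅.
  x = 5: f ≡ 0 at y ∈ {6}; g ≡ 0 at y ∈ {3}; common: ∅.
  x = 6: f ≡ 0 at y ∈ {2}; g ≡ 0 at y ∈ {2}; common: {2}.
Collecting: common zeros = {(6, 2)}, so the count is 1.
Comparison with the Bézout bound: 1 ≤ 2 = deg(f)·deg(g), as expected for curves with no common component (the affine F_7-count falls short of the bound because intersections may lie at infinity, over extension fields, or carry multiplicity).


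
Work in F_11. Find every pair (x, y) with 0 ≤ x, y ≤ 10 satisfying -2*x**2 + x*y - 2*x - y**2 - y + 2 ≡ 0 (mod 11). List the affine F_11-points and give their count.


Affine F_11-points: {(0, 1), (0, 9), (1, 3), (1, 8), (2, 4), (2, 8), (3, 0), (3, 2), (4, 7), (5, 1), (5, 3), (6, 6), (6, 10), (7, 0), (7, 6), (8, 2), (8, 5), (9, 9), (9, 10), (10, 4), (10, 5)}; count = 21.

For each of the 121 pairs (x, y) ∈ F_11², evaluate f(x, y) mod 11. Record the zeros.
  x = 0: [0↦2, 1↦0, 2↦7, 3↦1, 4↦4, 5↦5, 6↦4, 7↦1, 8↦7, 9↦0, 10↦2]  zeros at y ∈ {1, 9}
  x = 1: [0↦9, 1↦8, 2↦5, 3↦0, 4↦4, 5↦6, 6↦6, 7↦4, 8↦0, 9↦5, 10↦8]  zeros at y ∈ {3, 8}
  x = 2: [0↦1, 1↦1, 2↦10, 3↦6, 4↦0, 5↦3, 6↦4, 7↦3, 8↦0, 9↦6, 10↦10]  zeros at y ∈ {4, 8}
  x = 3: [0↦0, 1↦1, 2↦0, 3↦8, 4↦3, 5↦7, 6↦9, 7↦9, 8↦7, 9↦3, 10↦8]  zeros at y ∈ {0, 2}
  x = 4: [0↦6, 1↦8, 2↦8, 3↦6, 4↦2, 5↦7, 6↦10, 7↦0, 8↦10, 9↦7, 10↦2]  zeros at y ∈ {7}
  x = 5: [0↦8, 1↦0, 2↦1, 3↦0, 4↦8, 5↦3, 6↦7, 7↦9, 8↦9, 9↦7, 10↦3]  zeros at y ∈ {1, 3}
  x = 6: [0↦6, 1↦10, 2↦1, 3↦1, 4↦10, 5↦6, 6↦0, 7↦3, 8↦4, 9↦3, 10↦0]  zeros at y ∈ {6, 10}
  x = 7: [0↦0, 1↦5, 2↦8, 3↦9, 4↦8, 5↦5, 6↦0, 7↦4, 8↦6, 9↦6, 10↦4]  zeros at y ∈ {0, 6}
  x = 8: [0↦1, 1↦7, 2↦0, 3↦2, 4↦2, 5↦0, 6↦7, 7↦1, 8↦4, 9↦5, 10↦4]  zeros at y ∈ {2, 5}
  x = 9: [0↦9, 1↦5, 2↦10, 3↦2, 4↦3, 5↦2, 6↦10, 7↦5, 8↦9, 9↦0, 10↦0]  zeros at y ∈ {9, 10}
  x = 10: [0↦2, 1↦10, 2↦5, 3↦9, 4↦0, 5↦0, 6↦9, 7↦5, 8↦10, 9↦2, 10↦3]  zeros at y ∈ {4, 5}
Collecting zeros: affine points = {(0, 1), (0, 9), (1, 3), (1, 8), (2, 4), (2, 8), (3, 0), (3, 2), (4, 7), (5, 1), (5, 3), (6, 6), (6, 10), (7, 0), (7, 6), (8, 2), (8, 5), (9, 9), (9, 10), (10, 4), (10, 5)}.
Total count |C(F_11)_aff| = 21.


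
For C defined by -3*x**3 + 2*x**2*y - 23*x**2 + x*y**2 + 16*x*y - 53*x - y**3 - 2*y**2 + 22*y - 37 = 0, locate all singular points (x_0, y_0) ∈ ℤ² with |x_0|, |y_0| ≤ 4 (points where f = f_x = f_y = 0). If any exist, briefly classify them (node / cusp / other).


Singular points: {(-3, -2)}; classification: cusp.

Compute partial derivatives:
  f_x = -9*x**2 + 4*x*y - 46*x + y**2 + 16*y - 53.
  f_y = 2*x**2 + 2*x*y + 16*x - 3*y**2 - 4*y + 22.
Scan x_0 ∈ {−4, ..., 4}. For each x_0, f_y(x_0, y) is a polynomial in y; find its integer roots y ∈ {−4, ..., 4}, then test f_x and f at those candidates.
  x = -4: f_y(-4, y) = -3*y**2 - 12*y - 10; no integer root y with |y| ≤ 4.
  x = -3: f_y(-3, y) = -3*y**2 - 10*y - 8; vanishes at y ∈ {-2}. (-3, -2): f_x = 0, f = 0 — SINGULAR.
  x = -2: f_y(-2, y) = -3*y**2 - 8*y - 2; no integer root y with |y| ≤ 4.
  x = -1: f_y(-1, y) = -3*y**2 - 6*y + 8; no integer root y with |y| ≤ 4.
  x = 0: f_y(0, y) = -3*y**2 - 4*y + 22; no integer root y with |y| ≤ 4.
  x = 1: f_y(1, y) = -3*y**2 - 2*y + 40; vanishes at y ∈ {-4}. (1, -4): f_x = -172 ≠ 0.
  x = 2: f_y(2, y) = 62 - 3*y**2; no integer root y with |y| ≤ 4.
  x = 3: f_y(3, y) = -3*y**2 + 2*y + 88; no integer root y with |y| ≤ 4.
  x = 4: f_y(4, y) = -3*y**2 + 4*y + 118; no integer root y with |y| ≤ 4.
Only singular point on the grid: (-3, -2).
Classify: substitute x = -3 + u, y = -2 + v and expand: f = -3*u**3 + 2*u**2*v + u*v**2 - v**3 + v**2.
No constant or linear terms (consistent with a singular point). Quadratic part: v**2. Cubic part: -3*u**3 + 2*u**2*v + u*v**2 - v**3.
The quadratic part v**2 is a perfect square, so there is a single (double) tangent line v = 0, i.e. y = -2. Restricting the cubic part to that line (v = 0) leaves -3*u**3 ≠ 0, so f is not divisible by v and the branch is v² ≈ 3*u**3 to lowest order — this is a cusp.
Classification: cusp.


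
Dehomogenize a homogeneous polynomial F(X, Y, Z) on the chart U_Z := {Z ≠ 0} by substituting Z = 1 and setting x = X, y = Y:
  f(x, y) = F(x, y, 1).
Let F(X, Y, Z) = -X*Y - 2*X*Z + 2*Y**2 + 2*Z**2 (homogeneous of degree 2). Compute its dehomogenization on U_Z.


f(x, y) = -x*y - 2*x + 2*y**2 + 2

On U_Z we set Z = 1. Each monomial c·X^i·Y^j·Z^k in F becomes c·x^i·y^j·1^k = c·x^i·y^j.
Substituting Z = 1: F(X, Y, 1) = -x*y - 2*x + 2*y**2 + 2.
Note: deg(f) ≤ deg(F) = 2; strict inequality happens when F is divisible by Z (lost terms).


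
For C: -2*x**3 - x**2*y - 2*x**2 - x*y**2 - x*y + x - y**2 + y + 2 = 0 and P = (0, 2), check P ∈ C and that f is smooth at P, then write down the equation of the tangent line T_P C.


Tangent line at P: -5*x - 3*y + 6 = 0.

Step 1: f(0, 2) = 0, so P lies on C.
Step 2: partial derivatives
  f_x(x, y) = -6*x**2 - 2*x*y - 4*x - y**2 - y + 1, f_y(x, y) = -x**2 - 2*x*y - x - 2*y + 1.
  f_x(P) = -5, f_y(P) = -3 (gradient nonzero, so P is smooth).
Step 3: tangent line at P: -5·(x − 0) + -3·(y − 2) = 0.
Expanding: -5*x - 3*y + 6 = 0.


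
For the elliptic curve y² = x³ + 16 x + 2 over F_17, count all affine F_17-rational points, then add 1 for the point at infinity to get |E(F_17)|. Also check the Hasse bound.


Affine points = {(0, 6), (0, 11), (1, 6), (1, 11), (2, 5), (2, 12), (3, 3), (3, 14), (6, 5), (6, 12), (7, 7), (7, 10), (8, 8), (8, 9), (9, 5), (9, 12), (11, 8), (11, 9), (12, 1), (12, 16), (15, 8), (15, 9), (16, 6), (16, 11)}; affine count = 24; |E(F_17)| = 25.

Discriminant check: Δ ∝ 4a³ + 27b² = 4·16³ + 27·2² = 4·4096 + 27·4 ≡ 2 (mod 17). Nonzero ⇒ E is nonsingular.
For each x ∈ F_17, compute rhs = x³ + 16·x + 2 mod 17, then count y ∈ F_17 with y² ≡ rhs.
  x = 0: rhs = 2, matching y values: 6, 11 (2 points).
  x = 1: rhs = 2, matching y values: 6, 11 (2 points).
  x = 2: rhs = 8, matching y values: 5, 12 (2 points).
  x = 3: rhs = 9, matching y values: 3, 14 (2 points).
  x = 4: rhs = 11, matching y values: none (0 points).
  x = 5: rhs = 3, matching y values: none (0 points).
  x = 6: rhs = 8, matching y values: 5, 12 (2 points).
  x = 7: rhs = 15, matching y values: 7, 10 (2 points).
  x = 8: rhs = 13, matching y values: 8, 9 (2 points).
  x = 9: rhs = 8, matching y values: 5, 12 (2 points).
  x = 10: rhs = 6, matching y values: none (0 points).
  x = 11: rhs = 13, matching y values: 8, 9 (2 points).
  x = 12: rhs = 1, matching y values: 1, 16 (2 points).
  x = 13: rhs = 10, matching y values: none (0 points).
  x = 14: rhs = 12, matching y values: none (0 points).
  x = 15: rhs = 13, matching y values: 8, 9 (2 points).
  x = 16: rhs = 2, matching y values: 6, 11 (2 points).
Total affine count: 24.
Full point count |E(F_17)| = 24 + 1 = 25.
Hasse bound: |25 − (17+1)| = |7| = 7 ≤ 2√17 ≈ 8.2462 ✓.


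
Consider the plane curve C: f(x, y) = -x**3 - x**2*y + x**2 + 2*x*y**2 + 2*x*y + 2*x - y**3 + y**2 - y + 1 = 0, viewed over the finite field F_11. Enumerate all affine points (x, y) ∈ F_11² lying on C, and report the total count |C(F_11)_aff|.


Affine F_11-points: {(0, 1), (2, 2), (3, 0), (3, 9), (7, 5), (10, 6)}; count = 6.

For each of the 121 pairs (x, y) ∈ F_11², evaluate f(x, y) mod 11. Record the zeros.
  x = 0: [0↦1, 1↦0, 2↦6, 3↦2, 4↦4, 5↦6, 6↦2, 7↦8, 8↦7, 9↦4, 10↦4]  zeros at y ∈ {1}
  x = 1: [0↦3, 1↦5, 2↦7, 3↦3, 4↦9, 5↦8, 6↦5, 7↦5, 8↦2, 9↦1, 10↦7]  zeros at y ∈ ∅
  x = 2: [0↦1, 1↦4, 2↦0, 3↦5, 4↦2, 5↦7, 6↦3, 7↦6, 8↦10, 9↦9, 10↦8]  zeros at y ∈ {2}
  x = 3: [0↦0, 1↦2, 2↦1, 3↦2, 4↦10, 5↦8, 6↦1, 7↦5, 8↦3, 9↦0, 10↦1]  zeros at y ∈ {0, 9}
  x = 4: [0↦5, 1↦4, 2↦4, 3↦10, 4↦5, 5↦5, 6↦4, 7↦7, 8↦8, 9↦1, 10↦2]  zeros at y ∈ ∅
  x = 5: [0↦10, 1↦4, 2↦3, 3↦1, 4↦3, 5↦3, 6↦6, 7↦6, 8↦8, 9↦6, 10↦5]  zeros at y ∈ ∅
  x = 6: [0↦9, 1↦7, 2↦3, 3↦2, 4↦9, 5↦7, 6↦1, 7↦7, 8↦8, 9↦9, 10↦4]  zeros at y ∈ ∅
  x = 7: [0↦7, 1↦7, 2↦9, 3↦7, 4↦6, 5↦0, 6↦5, 7↦4, 8↦2, 9↦4, 10↦4]  zeros at y ∈ {5}
  x = 8: [0↦9, 1↦9, 2↦4, 3↦10, 4↦10, 5↦9, 6↦1, 7↦2, 8↦6, 9↦7, 10↦10]  zeros at y ∈ ∅
  x = 9: [0↦9, 1↦7, 2↦4, 3↦5, 4↦4, 5↦6, 6↦5, 7↦6, 8↦3, 9↦1, 10↦5]  zeros at y ∈ ∅
  x = 10: [0↦1, 1↦6, 2↦3, 3↦8, 4↦4, 5↦7, 6↦0, 7↦10, 8↦9, 9↦2, 10↦5]  zeros at y ∈ {6}
Collecting zeros: affine points = {(0, 1), (2, 2), (3, 0), (3, 9), (7, 5), (10, 6)}.
Total count |C(F_11)_aff| = 6.


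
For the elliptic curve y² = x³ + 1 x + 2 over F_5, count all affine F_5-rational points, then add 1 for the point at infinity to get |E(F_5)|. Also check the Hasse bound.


Affine points = {(1, 2), (1, 3), (4, 0)}; affine count = 3; |E(F_5)| = 4.

Discriminant check: Δ ∝ 4a³ + 27b² = 4·1³ + 27·2² = 4·1 + 27·4 ≡ 2 (mod 5). Nonzero ⇒ E is nonsingular.
For each x ∈ F_5, compute rhs = x³ + 1·x + 2 mod 5, then count y ∈ F_5 with y² ≡ rhs.
  x = 0: rhs = 2, matching y values: none (0 points).
  x = 1: rhs = 4, matching y values: 2, 3 (2 points).
  x = 2: rhs = 2, matching y values: none (0 points).
  x = 3: rhs = 2, matching y values: none (0 points).
  x = 4: rhs = 0, matching y values: 0 (1 points).
Total affine count: 3.
Full point count |E(F_5)| = 3 + 1 = 4.
Hasse bound: |4 − (5+1)| = |-2| = 2 ≤ 2√5 ≈ 4.4721 ✓.


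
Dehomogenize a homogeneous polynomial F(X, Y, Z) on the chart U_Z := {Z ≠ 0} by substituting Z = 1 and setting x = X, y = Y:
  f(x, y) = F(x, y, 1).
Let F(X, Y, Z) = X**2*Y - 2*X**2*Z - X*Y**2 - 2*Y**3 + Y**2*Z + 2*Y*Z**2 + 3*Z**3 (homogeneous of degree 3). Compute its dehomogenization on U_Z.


f(x, y) = x**2*y - 2*x**2 - x*y**2 - 2*y**3 + y**2 + 2*y + 3

On U_Z we set Z = 1. Each monomial c·X^i·Y^j·Z^k in F becomes c·x^i·y^j·1^k = c·x^i·y^j.
Substituting Z = 1: F(X, Y, 1) = x**2*y - 2*x**2 - x*y**2 - 2*y**3 + y**2 + 2*y + 3.
Note: deg(f) ≤ deg(F) = 3; strict inequality happens when F is divisible by Z (lost terms).


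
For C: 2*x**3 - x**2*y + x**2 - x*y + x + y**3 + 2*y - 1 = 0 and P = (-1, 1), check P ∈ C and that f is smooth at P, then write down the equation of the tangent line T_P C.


Tangent line at P: 6*x + 5*y + 1 = 0.

Step 1: f(-1, 1) = 0, so P lies on C.
Step 2: partial derivatives
  f_x(x, y) = 6*x**2 - 2*x*y + 2*x - y + 1, f_y(x, y) = -x**2 - x + 3*y**2 + 2.
  f_x(P) = 6, f_y(P) = 5 (gradient nonzero, so P is smooth).
Step 3: tangent line at P: 6·(x − -1) + 5·(y − 1) = 0.
Expanding: 6*x + 5*y + 1 = 0.


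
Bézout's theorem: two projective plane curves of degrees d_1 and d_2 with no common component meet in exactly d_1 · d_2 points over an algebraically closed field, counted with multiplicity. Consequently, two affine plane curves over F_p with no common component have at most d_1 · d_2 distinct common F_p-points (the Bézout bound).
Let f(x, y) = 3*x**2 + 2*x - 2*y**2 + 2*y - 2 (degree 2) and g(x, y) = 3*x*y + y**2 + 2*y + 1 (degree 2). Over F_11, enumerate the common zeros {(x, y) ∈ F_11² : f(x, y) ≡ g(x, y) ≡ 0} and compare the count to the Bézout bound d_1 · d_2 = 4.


Common zeros: ∅; count = 0; Bézout bound = 4.

deg(f) = 2, deg(g) = 2, so Bézout bound = 4.
Scan x ∈ F_11. For each x, list the y ∈ F_11 with f(x, y) ≡ 0 and those with g(x, y) ≡ 0 (mod 11); the common zeros in that column are the intersection.
  x = 0: f ≡ 0 at y ∈ ∅; g ≡ 0 at y ∈ {10}; common: ∅.
  x = 1: f ≡ 0 at y ∈ ∅; g ≡ 0 at y ∈ ∅; common: ∅.
  x = 2: f ≡ 0 at y ∈ ∅; g ≡ 0 at y ∈ {5, 9}; common: ∅.
  x = 3: f ≡ 0 at y ∈ ∅; g ≡ 0 at y ∈ ∅; common: ∅.
  x = 4: f ≡ 0 at y ∈ ∅; g ≡ 0 at y ∈ {2, 6}; common: ∅.
  x = 5: f ≡ 0 at y ∈ ∅; g ≡ 0 at y ∈ ∅; common: ∅.
  x = 6: f ≡ 0 at y ∈ ∅; g ≡ 0 at y ∈ {1}; common: ∅.
  x = 7: f ≡ 0 at y ∈ {6}; g ≡ 0 at y ∈ ∅; common: ∅.
  x = 8: f ≡ 0 at y ∈ ∅; g ≡ 0 at y ∈ {3, 4}; common: ∅.
  x = 9: f ≡ 0 at y ∈ ∅; g ≡ 0 at y ∈ {7, 8}; common: ∅.
  x = 10: f ≡ 0 at y ∈ ∅; g ≡ 0 at y ∈ ∅; common: ∅.
Collecting: common zeros = ∅, so the count is 0.
Comparison with the Bézout bound: 0 ≤ 4 = deg(f)·deg(g), as expected for curves with no common component (the affine F_11-count falls short of the bound because intersections may lie at infinity, over extension fields, or carry multiplicity).


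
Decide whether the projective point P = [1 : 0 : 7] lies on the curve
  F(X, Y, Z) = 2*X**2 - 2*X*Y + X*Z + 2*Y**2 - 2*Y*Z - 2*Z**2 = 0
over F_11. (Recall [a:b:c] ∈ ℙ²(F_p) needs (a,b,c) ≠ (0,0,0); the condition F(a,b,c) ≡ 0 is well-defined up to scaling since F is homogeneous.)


F(1,0,7) ≡ 10 (mod 11); P is NOT on the curve.

Evaluate F(1, 0, 7) term-by-term (mod 11).
  2*X**2 ↦ 2·1·1·1 = 2
  -2*X*Y ↦ -2·1·0·1 = 0
  X*Z ↦ 1·1·1·7 = 7
  2*Y**2 ↦ 2·1·0·1 = 0
  -2*Y*Z ↦ -2·1·0·7 = 0
  -2*Z**2 ↦ -2·1·1·49 = -98
Sum: F(1, 0, 7) = (2) + (0) + (7) + (0) + (0) + (-98) = -89.
Reducing mod 11: -89 ≡ 10 (mod 11).
Since F(a, b, c) ≡ 10 ≠ 0 (mod 11), P does NOT lie on the curve.


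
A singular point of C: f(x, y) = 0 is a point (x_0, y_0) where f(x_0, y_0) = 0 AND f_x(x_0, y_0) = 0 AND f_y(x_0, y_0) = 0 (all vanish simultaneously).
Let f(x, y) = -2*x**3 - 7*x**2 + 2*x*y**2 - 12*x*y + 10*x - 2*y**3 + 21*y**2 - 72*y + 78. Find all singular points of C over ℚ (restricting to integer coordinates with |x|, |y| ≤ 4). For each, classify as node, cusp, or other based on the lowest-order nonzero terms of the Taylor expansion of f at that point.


Singular points: {(-1, 3)}; classification: node.

Compute partial derivatives:
  f_x = -6*x**2 - 14*x + 2*y**2 - 12*y + 10.
  f_y = 4*x*y - 12*x - 6*y**2 + 42*y - 72.
Scan x_0 ∈ {−4, ..., 4}. For each x_0, f_y(x_0, y) is a polynomial in y; find its integer roots y ∈ {−4, ..., 4}, then test f_x and f at those candidates.
  x = -4: f_y(-4, y) = -6*y**2 + 26*y - 24; vanishes at y ∈ {3}. (-4, 3): f_x = -48 ≠ 0.
  x = -3: f_y(-3, y) = -6*y**2 + 30*y - 36; vanishes at y ∈ {2, 3}. (-3, 2): f_x = -18 ≠ 0; (-3, 3): f_x = -20 ≠ 0.
  x = -2: f_y(-2, y) = -6*y**2 + 34*y - 48; vanishes at y ∈ {3}. (-2, 3): f_x = -4 ≠ 0.
  x = -1: f_y(-1, y) = -6*y**2 + 38*y - 60; vanishes at y ∈ {3}. (-1, 3): f_x = 0, f = 0 — SINGULAR.
  x = 0: f_y(0, y) = -6*y**2 + 42*y - 72; vanishes at y ∈ {3, 4}. (0, 3): f_x = -8 ≠ 0; (0, 4): f_x = -6 ≠ 0.
  x = 1: f_y(1, y) = -6*y**2 + 46*y - 84; vanishes at y ∈ {3}. (1, 3): f_x = -28 ≠ 0.
  x = 2: f_y(2, y) = -6*y**2 + 50*y - 96; vanishes at y ∈ {3}. (2, 3): f_x = -60 ≠ 0.
  x = 3: f_y(3, y) = -6*y**2 + 54*y - 108; vanishes at y ∈ {3}. (3, 3): f_x = -104 ≠ 0.
  x = 4: f_y(4, y) = -6*y**2 + 58*y - 120; vanishes at y ∈ {3}. (4, 3): f_x = -160 ≠ 0.
Only singular point on the grid: (-1, 3).
Classify: substitute x = -1 + u, y = 3 + v and expand: f = -2*u**3 - u**2 + 2*u*v**2 - 2*v**3 + v**2.
No constant or linear terms (consistent with a singular point). Quadratic part: -u**2 + v**2. Cubic part: -2*u**3 + 2*u*v**2 - 2*v**3.
The quadratic part v**2 - u**2 = (v − u)(v + u) splits into two distinct linear factors, so there are two distinct tangent lines y − 3 = ±(x − -1) — this is a node (ordinary double point).
Classification: node.


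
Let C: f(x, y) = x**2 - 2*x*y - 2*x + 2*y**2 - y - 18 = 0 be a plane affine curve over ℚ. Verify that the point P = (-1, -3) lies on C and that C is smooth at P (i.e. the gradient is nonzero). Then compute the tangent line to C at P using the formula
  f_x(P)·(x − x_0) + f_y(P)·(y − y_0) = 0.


Tangent line at P: 2*x - 11*y - 31 = 0.

Step 1: f(-1, -3) = 0, so P lies on C.
Step 2: partial derivatives
  f_x(x, y) = 2*x - 2*y - 2, f_y(x, y) = -2*x + 4*y - 1.
  f_x(P) = 2, f_y(P) = -11 (gradient nonzero, so P is smooth).
Step 3: tangent line at P: 2·(x − -1) + -11·(y − -3) = 0.
Expanding: 2*x - 11*y - 31 = 0.


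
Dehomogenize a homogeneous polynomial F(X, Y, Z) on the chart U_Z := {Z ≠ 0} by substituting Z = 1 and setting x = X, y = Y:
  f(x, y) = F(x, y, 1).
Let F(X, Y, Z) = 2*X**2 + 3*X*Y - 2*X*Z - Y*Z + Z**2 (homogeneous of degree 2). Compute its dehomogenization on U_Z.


f(x, y) = 2*x**2 + 3*x*y - 2*x - y + 1

On U_Z we set Z = 1. Each monomial c·X^i·Y^j·Z^k in F becomes c·x^i·y^j·1^k = c·x^i·y^j.
Substituting Z = 1: F(X, Y, 1) = 2*x**2 + 3*x*y - 2*x - y + 1.
Note: deg(f) ≤ deg(F) = 2; strict inequality happens when F is divisible by Z (lost terms).


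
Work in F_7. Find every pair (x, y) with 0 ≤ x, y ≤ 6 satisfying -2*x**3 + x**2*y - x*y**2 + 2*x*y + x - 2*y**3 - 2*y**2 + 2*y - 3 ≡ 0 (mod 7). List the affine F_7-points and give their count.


Affine F_7-points: {(1, 3), (2, 3), (3, 2)}; count = 3.

For each of the 49 pairs (x, y) ∈ F_7², evaluate f(x, y) mod 7. Record the zeros.
  x = 0: [0↦4, 1↦2, 2↦5, 3↦1, 4↦6, 5↦1, 6↦2]  zeros at y ∈ ∅
  x = 1: [0↦3, 1↦3, 2↦6, 3↦0, 4↦1, 5↦4, 6↦4]  zeros at y ∈ {3}
  x = 2: [0↦4, 1↦1, 2↦6, 3↦0, 4↦6, 5↦5, 6↦6]  zeros at y ∈ {3}
  x = 3: [0↦2, 1↦5, 2↦0, 3↦3, 4↦2, 5↦6, 6↦3]  zeros at y ∈ {2}
  x = 4: [0↦6, 1↦3, 2↦4, 3↦4, 4↦5, 5↦2, 6↦4]  zeros at y ∈ ∅
  x = 5: [0↦4, 1↦4, 2↦6, 3↦5, 4↦3, 5↦2, 6↦4]  zeros at y ∈ ∅
  x = 6: [0↦5, 1↦3, 2↦1, 3↦1, 4↦5, 5↦1, 6↦5]  zeros at y ∈ ∅
Collecting zeros: affine points = {(1, 3), (2, 3), (3, 2)}.
Total count |C(F_7)_aff| = 3.


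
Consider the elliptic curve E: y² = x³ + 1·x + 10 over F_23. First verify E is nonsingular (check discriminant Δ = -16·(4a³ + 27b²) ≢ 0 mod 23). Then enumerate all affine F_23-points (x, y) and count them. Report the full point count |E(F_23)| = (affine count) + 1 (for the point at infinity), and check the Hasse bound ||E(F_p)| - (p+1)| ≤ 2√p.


Affine points = {(1, 9), (1, 14), (4, 3), (4, 20), (5, 5), (5, 18), (6, 5), (6, 18), (8, 1), (8, 22), (9, 9), (9, 14), (10, 10), (10, 13), (11, 8), (11, 15), (12, 5), (12, 18), (13, 9), (13, 14), (14, 10), (14, 13), (17, 8), (17, 15), (18, 8), (18, 15), (20, 7), (20, 16), (21, 0), (22, 10), (22, 13)}; affine count = 31; |E(F_23)| = 32.

Discriminant check: Δ ∝ 4a³ + 27b² = 4·1³ + 27·10² = 4·1 + 27·100 ≡ 13 (mod 23). Nonzero ⇒ E is nonsingular.
For each x ∈ F_23, compute rhs = x³ + 1·x + 10 mod 23, then count y ∈ F_23 with y² ≡ rhs.
  x = 0: rhs = 10, matching y values: none (0 points).
  x = 1: rhs = 12, matching y values: 9, 14 (2 points).
  x = 2: rhs = 20, matching y values: none (0 points).
  x = 3: rhs = 17, matching y values: none (0 points).
  x = 4: rhs = 9, matching y values: 3, 20 (2 points).
  x = 5: rhs = 2, matching y values: 5, 18 (2 points).
  x = 6: rhs = 2, matching y values: 5, 18 (2 points).
  x = 7: rhs = 15, matching y values: none (0 points).
  x = 8: rhs = 1, matching y values: 1, 22 (2 points).
  x = 9: rhs = 12, matching y values: 9, 14 (2 points).
  x = 10: rhs = 8, matching y values: 10, 13 (2 points).
  x = 11: rhs = 18, matching y values: 8, 15 (2 points).
  x = 12: rhs = 2, matching y values: 5, 18 (2 points).
  x = 13: rhs = 12, matching y values: 9, 14 (2 points).
  x = 14: rhs = 8, matching y values: 10, 13 (2 points).
  x = 15: rhs = 19, matching y values: none (0 points).
  x = 16: rhs = 5, matching y values: none (0 points).
  x = 17: rhs = 18, matching y values: 8, 15 (2 points).
  x = 18: rhs = 18, matching y values: 8, 15 (2 points).
  x = 19: rhs = 11, matching y values: none (0 points).
  x = 20: rhs = 3, matching y values: 7, 16 (2 points).
  x = 21: rhs = 0, matching y values: 0 (1 points).
  x = 22: rhs = 8, matching y values: 10, 13 (2 points).
Total affine count: 31.
Full point count |E(F_23)| = 31 + 1 = 32.
Hasse bound: |32 − (23+1)| = |8| = 8 ≤ 2√23 ≈ 9.5917 ✓.


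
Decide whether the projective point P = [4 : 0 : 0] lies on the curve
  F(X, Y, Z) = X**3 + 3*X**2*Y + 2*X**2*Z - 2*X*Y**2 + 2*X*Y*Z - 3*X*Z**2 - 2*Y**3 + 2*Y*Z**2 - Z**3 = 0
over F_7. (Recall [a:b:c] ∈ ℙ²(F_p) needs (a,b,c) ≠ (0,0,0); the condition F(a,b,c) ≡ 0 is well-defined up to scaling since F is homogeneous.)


F(4,0,0) ≡ 1 (mod 7); P is NOT on the curve.

Evaluate F(4, 0, 0) term-by-term (mod 7).
  X**3 ↦ 1·64·1·1 = 64
  3*X**2*Y ↦ 3·16·0·1 = 0
  2*X**2*Z ↦ 2·16·1·0 = 0
  -2*X*Y**2 ↦ -2·4·0·1 = 0
  2*X*Y*Z ↦ 2·4·0·0 = 0
  -3*X*Z**2 ↦ -3·4·1·0 = 0
  -2*Y**3 ↦ -2·1·0·1 = 0
  2*Y*Z**2 ↦ 2·1·0·0 = 0
  -Z**3 ↦ -1·1·1·0 = 0
Sum: F(4, 0, 0) = (64) + (0) + (0) + (0) + (0) + (0) + (0) + (0) + (0) = 64.
Reducing mod 7: 64 ≡ 1 (mod 7).
Since F(a, b, c) ≡ 1 ≠ 0 (mod 7), P does NOT lie on the curve.


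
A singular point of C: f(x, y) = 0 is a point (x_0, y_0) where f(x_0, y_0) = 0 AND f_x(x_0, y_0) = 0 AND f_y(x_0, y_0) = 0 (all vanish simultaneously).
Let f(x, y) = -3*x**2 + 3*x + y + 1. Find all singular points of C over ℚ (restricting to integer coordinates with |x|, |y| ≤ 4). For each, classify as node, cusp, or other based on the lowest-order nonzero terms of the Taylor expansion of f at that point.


No singular points in the scanned grid; C is smooth there.

Compute partial derivatives:
  f_x = 3 - 6*x.
  f_y = 1.
f_y = 1 is a nonzero constant, so f_y never vanishes: no point (x, y) can satisfy f = f_x = f_y = 0. In particular no (x, y) ∈ {−4, ..., 4}² is singular; the curve is smooth.


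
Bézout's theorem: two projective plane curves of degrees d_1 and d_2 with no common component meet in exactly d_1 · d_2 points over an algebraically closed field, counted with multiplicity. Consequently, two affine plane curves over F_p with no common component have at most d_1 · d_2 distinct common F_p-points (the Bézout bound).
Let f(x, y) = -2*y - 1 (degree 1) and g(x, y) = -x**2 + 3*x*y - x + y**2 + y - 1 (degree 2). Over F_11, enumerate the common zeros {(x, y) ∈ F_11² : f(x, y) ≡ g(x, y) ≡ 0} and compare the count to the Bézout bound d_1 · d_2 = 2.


Common zeros: {(6, 5), (8, 5)}; count = 2; Bézout bound = 2.

deg(f) = 1, deg(g) = 2, so Bézout bound = 2.
Scan x ∈ F_11. For each x, list the y ∈ F_11 with f(x, y) ≡ 0 and those with g(x, y) ≡ 0 (mod 11); the common zeros in that column are the intersection.
  x = 0: f ≡ 0 at y ∈ {5}; g ≡ 0 at y ∈ {3, 7}; common: ∅.
  x = 1: f ≡ 0 at y ∈ {5}; g ≡ 0 at y ∈ ∅; common: ∅.
  x = 2: f ≡ 0 at y ∈ {5}; g ≡ 0 at y ∈ {2}; common: ∅.
  x = 3: f ≡ 0 at y ∈ {5}; g ≡ 0 at y ∈ {2, 10}; common: ∅.
  x = 4: f ≡ 0 at y ∈ {5}; g ≡ 0 at y ∈ {10}; common: ∅.
  x = 5: f ≡ 0 at y ∈ {5}; g ≡ 0 at y ∈ ∅; common: ∅.
  x = 6: f ≡ 0 at y ∈ {5}; g ≡ 0 at y ∈ {5, 9}; common: {5}.
  x = 7: f ≡ 0 at y ∈ {5}; g ≡ 0 at y ∈ ∅; common: ∅.
  x = 8: f ≡ 0 at y ∈ {5}; g ≡ 0 at y ∈ {3, 5}; common: {5}.
  x = 9: f ≡ 0 at y ∈ {5}; g ≡ 0 at y ∈ {7, 9}; common: ∅.
  x = 10: f ≡ 0 at y ∈ {5}; g ≡ 0 at y ∈ ∅; common: ∅.
Collecting: common zeros = {(6, 5), (8, 5)}, so the count is 2.
Comparison with the Bézout bound: 2 ≤ 2 = deg(f)·deg(g), as expected for curves with no common component (the bound is attained).


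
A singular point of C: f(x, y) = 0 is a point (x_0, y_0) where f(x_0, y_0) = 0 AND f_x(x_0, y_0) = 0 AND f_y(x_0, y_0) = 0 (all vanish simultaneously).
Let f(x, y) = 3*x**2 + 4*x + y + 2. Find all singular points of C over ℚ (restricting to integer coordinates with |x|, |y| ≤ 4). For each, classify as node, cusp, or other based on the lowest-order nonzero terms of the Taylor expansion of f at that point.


No singular points in the scanned grid; C is smooth there.

Compute partial derivatives:
  f_x = 6*x + 4.
  f_y = 1.
f_y = 1 is a nonzero constant, so f_y never vanishes: no point (x, y) can satisfy f = f_x = f_y = 0. In particular no (x, y) ∈ {−4, ..., 4}² is singular; the curve is smooth.


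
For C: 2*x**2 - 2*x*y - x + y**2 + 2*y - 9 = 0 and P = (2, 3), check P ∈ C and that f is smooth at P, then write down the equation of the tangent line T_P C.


Tangent line at P: x + 4*y - 14 = 0.

Step 1: f(2, 3) = 0, so P lies on C.
Step 2: partial derivatives
  f_x(x, y) = 4*x - 2*y - 1, f_y(x, y) = -2*x + 2*y + 2.
  f_x(P) = 1, f_y(P) = 4 (gradient nonzero, so P is smooth).
Step 3: tangent line at P: 1·(x − 2) + 4·(y − 3) = 0.
Expanding: x + 4*y - 14 = 0.


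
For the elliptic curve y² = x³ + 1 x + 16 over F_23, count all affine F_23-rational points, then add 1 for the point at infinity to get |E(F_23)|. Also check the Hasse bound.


Affine points = {(0, 4), (0, 19), (1, 8), (1, 15), (2, 7), (2, 16), (3, 0), (5, 10), (5, 13), (6, 10), (6, 13), (9, 8), (9, 15), (11, 1), (11, 22), (12, 10), (12, 13), (13, 8), (13, 15), (15, 5), (15, 18), (17, 1), (17, 22), (18, 1), (18, 22), (20, 3), (20, 20), (21, 11), (21, 12)}; affine count = 29; |E(F_23)| = 30.

Discriminant check: Δ ∝ 4a³ + 27b² = 4·1³ + 27·16² = 4·1 + 27·256 ≡ 16 (mod 23). Nonzero ⇒ E is nonsingular.
For each x ∈ F_23, compute rhs = x³ + 1·x + 16 mod 23, then count y ∈ F_23 with y² ≡ rhs.
  x = 0: rhs = 16, matching y values: 4, 19 (2 points).
  x = 1: rhs = 18, matching y values: 8, 15 (2 points).
  x = 2: rhs = 3, matching y values: 7, 16 (2 points).
  x = 3: rhs = 0, matching y values: 0 (1 points).
  x = 4: rhs = 15, matching y values: none (0 points).
  x = 5: rhs = 8, matching y values: 10, 13 (2 points).
  x = 6: rhs = 8, matching y values: 10, 13 (2 points).
  x = 7: rhs = 21, matching y values: none (0 points).
  x = 8: rhs = 7, matching y values: none (0 points).
  x = 9: rhs = 18, matching y values: 8, 15 (2 points).
  x = 10: rhs = 14, matching y values: none (0 points).
  x = 11: rhs = 1, matching y values: 1, 22 (2 points).
  x = 12: rhs = 8, matching y values: 10, 13 (2 points).
  x = 13: rhs = 18, matching y values: 8, 15 (2 points).
  x = 14: rhs = 14, matching y values: none (0 points).
  x = 15: rhs = 2, matching y values: 5, 18 (2 points).
  x = 16: rhs = 11, matching y values: none (0 points).
  x = 17: rhs = 1, matching y values: 1, 22 (2 points).
  x = 18: rhs = 1, matching y values: 1, 22 (2 points).
  x = 19: rhs = 17, matching y values: none (0 points).
  x = 20: rhs = 9, matching y values: 3, 20 (2 points).
  x = 21: rhs = 6, matching y values: 11, 12 (2 points).
  x = 22: rhs = 14, matching y values: none (0 points).
Total affine count: 29.
Full point count |E(F_23)| = 29 + 1 = 30.
Hasse bound: |30 − (23+1)| = |6| = 6 ≤ 2√23 ≈ 9.5917 ✓.
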